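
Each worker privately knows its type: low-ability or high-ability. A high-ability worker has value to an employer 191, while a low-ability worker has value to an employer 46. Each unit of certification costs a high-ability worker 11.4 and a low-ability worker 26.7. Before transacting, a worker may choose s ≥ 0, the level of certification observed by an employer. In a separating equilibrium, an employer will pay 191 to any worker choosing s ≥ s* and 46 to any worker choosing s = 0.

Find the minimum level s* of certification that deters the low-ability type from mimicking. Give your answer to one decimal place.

A low-ability worker choosing s = 0 receives 46.
Imitating at s* instead would pay 191 at cost 26.7·s*, netting 191 − 26.7·s*.
Indifference: 46 = 191 − 26.7·s*, so s* = (191 − 46) / 26.7 ≈ 5.4.
This is the low-ability type's binding incentive-compatibility constraint; any s ≥ 5.4 sustains separation on that side.

5.4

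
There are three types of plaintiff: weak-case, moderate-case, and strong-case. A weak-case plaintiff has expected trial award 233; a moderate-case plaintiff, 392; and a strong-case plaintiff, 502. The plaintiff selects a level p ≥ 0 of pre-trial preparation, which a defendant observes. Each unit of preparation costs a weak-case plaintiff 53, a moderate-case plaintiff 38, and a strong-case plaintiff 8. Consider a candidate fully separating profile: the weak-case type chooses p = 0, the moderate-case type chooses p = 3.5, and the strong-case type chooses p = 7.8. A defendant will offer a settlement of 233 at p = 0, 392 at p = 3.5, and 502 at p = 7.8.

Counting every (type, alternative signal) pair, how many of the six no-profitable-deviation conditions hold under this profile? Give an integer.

6

Moderate-case (own payoff 392 − 38×3.5 = 259): to p=0 gives 233 → no gain ✓; to p=7.8 gives 502 − 38×7.8 = 205.6 → no gain ✓.
Weak-case (own payoff 233): to p=3.5 gives 392 − 53×3.5 = 206.5 → no gain ✓; to p=7.8 gives 502 − 53×7.8 = 88.6 → no gain ✓.
Strong-case (own payoff 502 − 8×7.8 = 439.6): to p=0 gives 233 → no gain ✓; to p=3.5 gives 392 − 8×3.5 = 364 → no gain ✓.
6 of the 6 constraints hold; this profile is a separating equilibrium.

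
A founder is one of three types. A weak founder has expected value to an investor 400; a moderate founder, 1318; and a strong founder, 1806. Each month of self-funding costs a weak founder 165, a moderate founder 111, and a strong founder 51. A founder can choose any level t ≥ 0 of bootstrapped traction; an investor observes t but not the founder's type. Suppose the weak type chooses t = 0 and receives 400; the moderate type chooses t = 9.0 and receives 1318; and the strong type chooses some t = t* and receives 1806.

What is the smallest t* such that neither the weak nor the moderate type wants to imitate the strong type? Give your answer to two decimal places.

Moderate type (on-path payoff 1318 − 111×9.0 = 319) won't mimic when 319 ≥ 1806 − 111·t*, i.e. t* ≥ 13.40.
Weak type (on-path payoff 400) won't mimic when 400 ≥ 1806 − 165·t*, i.e. t* ≥ 8.52.
Both must hold, so t* = max(8.52, 13.40) = 13.40. The moderate type's constraint binds.

13.40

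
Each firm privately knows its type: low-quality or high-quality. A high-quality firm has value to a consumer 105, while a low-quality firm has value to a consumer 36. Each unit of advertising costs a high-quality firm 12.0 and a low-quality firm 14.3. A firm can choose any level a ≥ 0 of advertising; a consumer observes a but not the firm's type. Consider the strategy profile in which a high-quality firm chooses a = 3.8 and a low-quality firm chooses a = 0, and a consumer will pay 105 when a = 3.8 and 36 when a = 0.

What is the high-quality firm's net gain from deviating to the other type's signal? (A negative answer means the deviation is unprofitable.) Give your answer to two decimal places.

Playing a = 3.8 the high-quality firm receives 105 − 12.0 × 3.8 = 59.4.
Deviating to a = 0 yields 36 instead.
Gain from deviating: 36 − 59.4 = -23.40.
The gain is negative, so the high-quality type's incentive-compatibility constraint is satisfied.

-23.40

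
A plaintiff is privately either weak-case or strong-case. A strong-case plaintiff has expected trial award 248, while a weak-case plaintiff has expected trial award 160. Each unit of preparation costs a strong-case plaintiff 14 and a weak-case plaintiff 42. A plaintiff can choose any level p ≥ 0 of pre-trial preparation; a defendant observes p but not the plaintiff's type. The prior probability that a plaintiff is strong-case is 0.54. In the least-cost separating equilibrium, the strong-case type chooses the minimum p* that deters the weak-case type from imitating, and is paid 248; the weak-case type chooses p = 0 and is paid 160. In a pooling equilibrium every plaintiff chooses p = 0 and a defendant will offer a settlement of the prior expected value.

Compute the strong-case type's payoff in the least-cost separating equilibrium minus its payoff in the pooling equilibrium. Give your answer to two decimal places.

Least-cost separating signal: p* solves 160 = 248 − 42·p*, so p* = (248 − 160)/42 ≈ 2.0952.
Strong-case type's separating payoff: 248 − 14 × p* = 248 − 14 × (248 − 160)/42 = 248 − 1232/42 ≈ 218.6667.
Pooling payoff: 0.54 × 248 + 0.46 × 160 = 207.52.
Difference: 218.6667 − 207.52 = 11.1467, i.e. 11.15 to two decimal places.
The strong-case type prefers to separate.

11.15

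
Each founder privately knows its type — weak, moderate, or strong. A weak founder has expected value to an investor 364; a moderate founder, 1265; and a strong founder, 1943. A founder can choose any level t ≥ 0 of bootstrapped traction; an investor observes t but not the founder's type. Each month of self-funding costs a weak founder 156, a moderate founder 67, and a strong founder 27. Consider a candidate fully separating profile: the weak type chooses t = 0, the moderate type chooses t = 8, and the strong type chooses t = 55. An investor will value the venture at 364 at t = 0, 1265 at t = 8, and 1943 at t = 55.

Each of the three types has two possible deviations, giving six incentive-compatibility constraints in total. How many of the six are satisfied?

5

Strong (own payoff 1943 − 27×55 = 458): to t=0 gives 364 → no gain ✓; to t=8 gives 1265 − 27×8 = 1049 → profitable ✗.
Weak (own payoff 364): to t=8 gives 1265 − 156×8 = 17 → no gain ✓; to t=55 gives 1943 − 156×55 = -6637 → no gain ✓.
Moderate (own payoff 1265 − 67×8 = 729): to t=0 gives 364 → no gain ✓; to t=55 gives 1943 − 67×55 = -1742 → no gain ✓.
5 of the 6 constraints hold; not an equilibrium.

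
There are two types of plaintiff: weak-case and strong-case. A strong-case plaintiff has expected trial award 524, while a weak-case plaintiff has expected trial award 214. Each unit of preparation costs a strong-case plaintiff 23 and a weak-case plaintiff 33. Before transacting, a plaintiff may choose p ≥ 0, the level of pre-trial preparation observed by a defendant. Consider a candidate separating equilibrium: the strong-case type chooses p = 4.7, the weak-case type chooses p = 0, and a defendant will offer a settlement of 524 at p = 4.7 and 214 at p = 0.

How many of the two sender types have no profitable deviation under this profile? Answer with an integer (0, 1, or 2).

1

Strong-case type: signal → 524 − 23 × 4.7 = 415.9; deviate to 0 → 214. IC holds (415.9 ≥ 214).
Weak-case type: stay at 0 → 214; mimic → 524 − 33 × 4.7 = 368.9. IC fails (214 < 368.9).
1 of 2 constraints hold, so this profile is not an equilibrium.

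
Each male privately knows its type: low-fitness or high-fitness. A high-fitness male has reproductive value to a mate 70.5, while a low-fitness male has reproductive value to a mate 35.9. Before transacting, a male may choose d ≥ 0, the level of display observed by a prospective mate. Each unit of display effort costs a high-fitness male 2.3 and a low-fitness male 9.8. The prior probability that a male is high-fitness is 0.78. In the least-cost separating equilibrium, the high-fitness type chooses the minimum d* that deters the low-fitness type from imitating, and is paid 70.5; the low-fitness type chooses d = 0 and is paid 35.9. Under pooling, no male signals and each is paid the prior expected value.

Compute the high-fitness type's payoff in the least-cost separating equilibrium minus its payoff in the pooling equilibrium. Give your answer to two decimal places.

-0.51

Least-cost separating signal: d* solves 35.9 = 70.5 − 9.8·d*, so d* = (70.5 − 35.9)/9.8 ≈ 3.5306.
High-fitness type's separating payoff: 70.5 − 2.3 × d* = 70.5 − 2.3 × (70.5 − 35.9)/9.8 = 70.5 − 79.58/9.8 ≈ 62.3796.
Pooling payoff: 0.78 × 70.5 + 0.22 × 35.9 = 62.888.
Difference: 62.3796 − 62.888 = -0.5084, i.e. -0.51 to two decimal places.
The high-fitness type would prefer the pooling outcome.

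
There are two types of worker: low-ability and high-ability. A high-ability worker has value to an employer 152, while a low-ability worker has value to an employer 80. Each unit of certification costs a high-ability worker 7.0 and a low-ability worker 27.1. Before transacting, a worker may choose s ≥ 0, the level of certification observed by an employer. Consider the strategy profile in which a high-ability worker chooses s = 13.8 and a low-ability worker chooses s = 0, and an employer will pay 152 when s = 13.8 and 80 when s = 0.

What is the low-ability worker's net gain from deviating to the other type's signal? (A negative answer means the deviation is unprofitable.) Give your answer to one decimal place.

Playing s = 0 the low-ability worker receives 80.
Deviating to s = 13.8 brings payment 152 at cost 27.1 × 13.8 = 373.98, netting -221.98.
Gain from deviating: -221.98 − 80 = -301.98, i.e. -302.0 to one decimal place.
The gain is negative, so the low-ability type's incentive-compatibility constraint is satisfied.

-302.0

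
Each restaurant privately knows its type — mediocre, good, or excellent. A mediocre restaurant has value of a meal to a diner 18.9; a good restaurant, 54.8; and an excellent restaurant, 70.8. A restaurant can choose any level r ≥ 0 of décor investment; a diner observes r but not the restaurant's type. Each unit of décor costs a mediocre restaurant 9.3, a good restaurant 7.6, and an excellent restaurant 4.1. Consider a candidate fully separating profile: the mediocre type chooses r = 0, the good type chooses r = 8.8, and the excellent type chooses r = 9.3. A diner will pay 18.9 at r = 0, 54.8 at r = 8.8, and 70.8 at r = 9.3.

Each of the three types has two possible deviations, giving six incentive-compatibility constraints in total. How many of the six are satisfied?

Good (own payoff 54.8 − 7.6×8.8 = -12.08): to r=0 gives 18.9 → profitable ✗; to r=9.3 gives 70.8 − 7.6×9.3 = 0.12 → profitable ✗.
Mediocre (own payoff 18.9): to r=8.8 gives 54.8 − 9.3×8.8 = -27.04 → no gain ✓; to r=9.3 gives 70.8 − 9.3×9.3 = -15.69 → no gain ✓.
Excellent (own payoff 70.8 − 4.1×9.3 = 32.67): to r=0 gives 18.9 → no gain ✓; to r=8.8 gives 54.8 − 4.1×8.8 = 18.72 → no gain ✓.
4 of the 6 constraints hold; not an equilibrium.

4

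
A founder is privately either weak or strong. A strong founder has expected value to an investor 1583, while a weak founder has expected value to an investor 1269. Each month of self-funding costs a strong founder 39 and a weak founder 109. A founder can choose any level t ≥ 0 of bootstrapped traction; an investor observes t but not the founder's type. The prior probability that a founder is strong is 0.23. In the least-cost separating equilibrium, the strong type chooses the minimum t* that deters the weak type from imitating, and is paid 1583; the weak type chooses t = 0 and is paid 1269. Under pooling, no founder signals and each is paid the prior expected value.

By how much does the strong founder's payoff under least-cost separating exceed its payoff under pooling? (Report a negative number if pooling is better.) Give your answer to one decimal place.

129.4

Least-cost separating signal: t* solves 1269 = 1583 − 109·t*, so t* = (1583 − 1269)/109 ≈ 2.8807.
Strong type's separating payoff: 1583 − 39 × t* = 1583 − 39 × (1583 − 1269)/109 = 1583 − 12246/109 ≈ 1470.651.
Pooling payoff: 0.23 × 1583 + 0.77 × 1269 = 1341.22.
Difference: 1470.651 − 1341.22 = 129.431, i.e. 129.4 to one decimal place.
The strong type prefers to separate.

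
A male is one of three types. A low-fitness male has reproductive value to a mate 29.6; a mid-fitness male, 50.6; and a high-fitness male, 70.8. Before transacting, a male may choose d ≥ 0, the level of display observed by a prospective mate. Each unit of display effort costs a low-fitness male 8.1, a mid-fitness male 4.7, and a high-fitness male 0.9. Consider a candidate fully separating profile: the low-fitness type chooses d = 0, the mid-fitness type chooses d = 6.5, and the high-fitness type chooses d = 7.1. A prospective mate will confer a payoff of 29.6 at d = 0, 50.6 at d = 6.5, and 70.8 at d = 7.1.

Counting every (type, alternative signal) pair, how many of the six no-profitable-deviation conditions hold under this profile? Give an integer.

4

High-fitness (own payoff 70.8 − 0.9×7.1 = 64.41): to d=0 gives 29.6 → no gain ✓; to d=6.5 gives 50.6 − 0.9×6.5 = 44.75 → no gain ✓.
Low-fitness (own payoff 29.6): to d=6.5 gives 50.6 − 8.1×6.5 = -2.05 → no gain ✓; to d=7.1 gives 70.8 − 8.1×7.1 = 13.29 → no gain ✓.
Mid-fitness (own payoff 50.6 − 4.7×6.5 = 20.05): to d=0 gives 29.6 → profitable ✗; to d=7.1 gives 70.8 − 4.7×7.1 = 37.43 → profitable ✗.
4 of the 6 constraints hold; not an equilibrium.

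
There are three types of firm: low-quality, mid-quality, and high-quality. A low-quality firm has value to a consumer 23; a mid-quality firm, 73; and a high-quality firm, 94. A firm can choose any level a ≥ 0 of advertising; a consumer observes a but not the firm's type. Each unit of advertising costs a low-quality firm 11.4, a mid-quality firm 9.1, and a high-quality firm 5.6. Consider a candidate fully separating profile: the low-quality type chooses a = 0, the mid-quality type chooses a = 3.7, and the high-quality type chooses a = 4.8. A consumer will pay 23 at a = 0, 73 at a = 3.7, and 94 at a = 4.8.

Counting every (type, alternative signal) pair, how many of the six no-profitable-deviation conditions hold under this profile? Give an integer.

3

High-quality (own payoff 94 − 5.6×4.8 = 67.12): to a=0 gives 23 → no gain ✓; to a=3.7 gives 73 − 5.6×3.7 = 52.28 → no gain ✓.
Mid-quality (own payoff 73 − 9.1×3.7 = 39.33): to a=0 gives 23 → no gain ✓; to a=4.8 gives 94 − 9.1×4.8 = 50.32 → profitable ✗.
Low-quality (own payoff 23): to a=3.7 gives 73 − 11.4×3.7 = 30.82 → profitable ✗; to a=4.8 gives 94 − 11.4×4.8 = 39.28 → profitable ✗.
3 of the 6 constraints hold; not an equilibrium.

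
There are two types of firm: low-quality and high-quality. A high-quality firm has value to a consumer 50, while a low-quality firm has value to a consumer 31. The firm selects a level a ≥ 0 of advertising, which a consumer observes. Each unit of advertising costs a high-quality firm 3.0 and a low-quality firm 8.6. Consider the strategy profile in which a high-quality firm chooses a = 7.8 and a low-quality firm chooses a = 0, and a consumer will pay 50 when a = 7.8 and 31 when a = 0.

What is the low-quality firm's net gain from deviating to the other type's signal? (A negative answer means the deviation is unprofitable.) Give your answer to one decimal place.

-48.1

Playing a = 0 the low-quality firm receives 31.
Deviating to a = 7.8 brings payment 50 at cost 8.6 × 7.8 = 67.08, netting -17.08.
Gain from deviating: -17.08 − 31 = -48.08, i.e. -48.1 to one decimal place.
The gain is negative, so the low-quality type's incentive-compatibility constraint is satisfied.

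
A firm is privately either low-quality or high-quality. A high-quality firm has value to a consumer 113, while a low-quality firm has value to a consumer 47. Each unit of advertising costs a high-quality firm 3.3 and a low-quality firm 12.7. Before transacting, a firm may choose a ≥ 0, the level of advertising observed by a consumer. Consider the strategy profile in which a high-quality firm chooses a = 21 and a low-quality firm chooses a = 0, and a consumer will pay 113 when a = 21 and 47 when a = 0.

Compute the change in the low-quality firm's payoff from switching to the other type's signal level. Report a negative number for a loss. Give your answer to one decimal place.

Playing a = 0 the low-quality firm receives 47.
Deviating to a = 21 brings payment 113 at cost 12.7 × 21 = 266.7, netting -153.7.
Gain from deviating: -153.7 − 47 = -200.7.
The gain is negative, so the low-quality type's incentive-compatibility constraint is satisfied.

-200.7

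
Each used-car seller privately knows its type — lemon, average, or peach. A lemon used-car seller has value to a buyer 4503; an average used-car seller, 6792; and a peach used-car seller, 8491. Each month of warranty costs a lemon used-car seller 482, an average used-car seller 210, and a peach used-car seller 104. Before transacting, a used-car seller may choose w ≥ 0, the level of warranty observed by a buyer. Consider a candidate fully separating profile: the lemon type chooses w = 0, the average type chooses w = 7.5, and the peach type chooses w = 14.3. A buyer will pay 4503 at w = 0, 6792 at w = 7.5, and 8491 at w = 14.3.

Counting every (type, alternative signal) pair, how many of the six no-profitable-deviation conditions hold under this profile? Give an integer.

5

Average (own payoff 6792 − 210×7.5 = 5217): to w=0 gives 4503 → no gain ✓; to w=14.3 gives 8491 − 210×14.3 = 5488 → profitable ✗.
Peach (own payoff 8491 − 104×14.3 = 7003.8): to w=0 gives 4503 → no gain ✓; to w=7.5 gives 6792 − 104×7.5 = 6012 → no gain ✓.
Lemon (own payoff 4503): to w=7.5 gives 6792 − 482×7.5 = 3177 → no gain ✓; to w=14.3 gives 8491 − 482×14.3 = 1598.4 → no gain ✓.
5 of the 6 constraints hold; not an equilibrium.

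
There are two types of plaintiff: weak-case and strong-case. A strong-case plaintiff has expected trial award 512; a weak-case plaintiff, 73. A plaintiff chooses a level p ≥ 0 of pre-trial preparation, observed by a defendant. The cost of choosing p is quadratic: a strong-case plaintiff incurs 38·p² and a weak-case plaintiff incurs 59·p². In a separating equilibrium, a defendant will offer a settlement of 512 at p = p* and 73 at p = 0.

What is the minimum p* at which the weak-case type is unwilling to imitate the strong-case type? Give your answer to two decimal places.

The weak-case type at p = 0 receives 73; imitating at p* yields 512 − 59·p*².
Indifference: 73 = 512 − 59·p*², so p*² = (512 − 73) / 59 ≈ 7.4407.
p* = √7.4407 ≈ 2.73.

2.73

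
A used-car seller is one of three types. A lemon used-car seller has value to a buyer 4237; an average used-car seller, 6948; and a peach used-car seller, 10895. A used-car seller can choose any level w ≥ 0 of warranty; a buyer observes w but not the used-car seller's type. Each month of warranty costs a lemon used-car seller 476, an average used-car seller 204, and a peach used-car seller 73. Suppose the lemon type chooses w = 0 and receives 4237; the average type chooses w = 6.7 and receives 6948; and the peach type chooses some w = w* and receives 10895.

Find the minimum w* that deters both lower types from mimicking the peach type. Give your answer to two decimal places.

Average type (on-path payoff 6948 − 204×6.7 = 5581.2) won't mimic when 5581.2 ≥ 10895 − 204·w*, i.e. w* ≥ 26.05.
Lemon type (on-path payoff 4237) won't mimic when 4237 ≥ 10895 − 476·w*, i.e. w* ≥ 13.99.
Both must hold, so w* = max(13.99, 26.05) = 26.05. The average type's constraint binds.

26.05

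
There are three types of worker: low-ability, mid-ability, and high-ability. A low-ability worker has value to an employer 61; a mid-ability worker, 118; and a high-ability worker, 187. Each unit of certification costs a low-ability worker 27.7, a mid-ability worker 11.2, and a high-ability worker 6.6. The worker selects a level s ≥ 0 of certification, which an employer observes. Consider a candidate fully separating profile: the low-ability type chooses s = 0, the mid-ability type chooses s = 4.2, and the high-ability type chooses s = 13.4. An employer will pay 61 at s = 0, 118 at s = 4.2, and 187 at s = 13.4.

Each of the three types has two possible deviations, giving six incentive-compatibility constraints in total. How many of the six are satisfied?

6

Low-ability (own payoff 61): to s=4.2 gives 118 − 27.7×4.2 = 1.66 → no gain ✓; to s=13.4 gives 187 − 27.7×13.4 = -184.18 → no gain ✓.
Mid-ability (own payoff 118 − 11.2×4.2 = 70.96): to s=0 gives 61 → no gain ✓; to s=13.4 gives 187 − 11.2×13.4 = 36.92 → no gain ✓.
High-ability (own payoff 187 − 6.6×13.4 = 98.56): to s=0 gives 61 → no gain ✓; to s=4.2 gives 118 − 6.6×4.2 = 90.28 → no gain ✓.
6 of the 6 constraints hold; this profile is a separating equilibrium.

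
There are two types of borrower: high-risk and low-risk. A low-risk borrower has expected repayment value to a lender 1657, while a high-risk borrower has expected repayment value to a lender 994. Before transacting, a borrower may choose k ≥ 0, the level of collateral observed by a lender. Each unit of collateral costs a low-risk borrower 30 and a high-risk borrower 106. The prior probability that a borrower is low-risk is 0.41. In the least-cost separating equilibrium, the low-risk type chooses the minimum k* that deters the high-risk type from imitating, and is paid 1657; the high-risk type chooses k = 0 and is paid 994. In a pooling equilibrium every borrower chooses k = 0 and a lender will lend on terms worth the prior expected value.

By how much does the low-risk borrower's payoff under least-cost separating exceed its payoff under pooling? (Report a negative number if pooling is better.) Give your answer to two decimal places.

Least-cost separating signal: k* solves 994 = 1657 − 106·k*, so k* = (1657 − 994)/106 ≈ 6.2547.
Low-risk type's separating payoff: 1657 − 30 × k* = 1657 − 30 × (1657 − 994)/106 = 1657 − 19890/106 ≈ 1469.3585.
Pooling payoff: 0.41 × 1657 + 0.59 × 994 = 1265.83.
Difference: 1469.3585 − 1265.83 = 203.5285, i.e. 203.53 to two decimal places.
The low-risk type prefers to separate.

203.53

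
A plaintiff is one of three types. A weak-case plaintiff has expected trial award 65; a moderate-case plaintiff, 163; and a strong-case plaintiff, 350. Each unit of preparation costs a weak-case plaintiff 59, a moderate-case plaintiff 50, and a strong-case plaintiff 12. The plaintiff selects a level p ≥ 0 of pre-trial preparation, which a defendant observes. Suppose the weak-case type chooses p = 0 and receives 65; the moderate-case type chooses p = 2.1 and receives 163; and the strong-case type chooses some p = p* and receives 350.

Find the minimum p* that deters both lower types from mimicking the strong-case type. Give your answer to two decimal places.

5.84

Moderate-case type (on-path payoff 163 − 50×2.1 = 58) won't mimic when 58 ≥ 350 − 50·p*, i.e. p* ≥ 5.84.
Weak-case type (on-path payoff 65) won't mimic when 65 ≥ 350 − 59·p*, i.e. p* ≥ 4.83.
Both must hold, so p* = max(4.83, 5.84) = 5.84. The moderate-case type's constraint binds.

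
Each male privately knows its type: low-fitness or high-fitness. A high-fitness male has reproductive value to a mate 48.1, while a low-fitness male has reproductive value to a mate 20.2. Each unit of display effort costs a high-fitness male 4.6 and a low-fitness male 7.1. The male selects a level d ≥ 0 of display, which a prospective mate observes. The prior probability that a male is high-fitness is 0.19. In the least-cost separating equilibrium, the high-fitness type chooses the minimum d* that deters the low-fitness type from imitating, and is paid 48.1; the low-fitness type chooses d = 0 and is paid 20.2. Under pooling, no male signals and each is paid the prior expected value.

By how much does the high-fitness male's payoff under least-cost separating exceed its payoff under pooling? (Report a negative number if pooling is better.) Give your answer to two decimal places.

4.52

Least-cost separating signal: d* solves 20.2 = 48.1 − 7.1·d*, so d* = (48.1 − 20.2)/7.1 ≈ 3.9296.
High-fitness type's separating payoff: 48.1 − 4.6 × d* = 48.1 − 4.6 × (48.1 − 20.2)/7.1 = 48.1 − 128.34/7.1 ≈ 30.0239.
Pooling payoff: 0.19 × 48.1 + 0.81 × 20.2 = 25.501.
Difference: 30.0239 − 25.501 = 4.5229, i.e. 4.52 to two decimal places.
The high-fitness type prefers to separate.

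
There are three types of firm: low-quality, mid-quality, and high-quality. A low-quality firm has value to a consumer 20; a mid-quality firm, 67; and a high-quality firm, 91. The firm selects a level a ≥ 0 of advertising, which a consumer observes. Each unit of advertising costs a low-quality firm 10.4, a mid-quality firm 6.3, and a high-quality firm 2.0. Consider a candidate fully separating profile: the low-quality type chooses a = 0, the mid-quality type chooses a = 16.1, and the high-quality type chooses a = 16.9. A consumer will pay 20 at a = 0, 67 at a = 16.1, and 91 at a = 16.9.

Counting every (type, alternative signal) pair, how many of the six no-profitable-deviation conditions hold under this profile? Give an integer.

High-quality (own payoff 91 − 2.0×16.9 = 57.2): to a=0 gives 20 → no gain ✓; to a=16.1 gives 67 − 2.0×16.1 = 34.8 → no gain ✓.
Mid-quality (own payoff 67 − 6.3×16.1 = -34.43): to a=0 gives 20 → profitable ✗; to a=16.9 gives 91 − 6.3×16.9 = -15.47 → profitable ✗.
Low-quality (own payoff 20): to a=16.1 gives 67 − 10.4×16.1 = -100.44 → no gain ✓; to a=16.9 gives 91 − 10.4×16.9 = -84.76 → no gain ✓.
4 of the 6 constraints hold; not an equilibrium.

4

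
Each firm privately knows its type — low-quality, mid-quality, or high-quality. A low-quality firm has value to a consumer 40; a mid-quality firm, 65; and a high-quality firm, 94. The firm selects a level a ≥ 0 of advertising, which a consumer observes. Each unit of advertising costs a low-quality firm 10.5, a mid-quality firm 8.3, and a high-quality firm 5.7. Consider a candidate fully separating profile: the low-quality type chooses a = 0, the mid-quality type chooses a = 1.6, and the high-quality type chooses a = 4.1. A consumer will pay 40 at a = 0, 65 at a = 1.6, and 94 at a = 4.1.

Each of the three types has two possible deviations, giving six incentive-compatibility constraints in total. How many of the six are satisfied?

3

High-quality (own payoff 94 − 5.7×4.1 = 70.63): to a=0 gives 40 → no gain ✓; to a=1.6 gives 65 − 5.7×1.6 = 55.88 → no gain ✓.
Low-quality (own payoff 40): to a=1.6 gives 65 − 10.5×1.6 = 48.2 → profitable ✗; to a=4.1 gives 94 − 10.5×4.1 = 50.95 → profitable ✗.
Mid-quality (own payoff 65 − 8.3×1.6 = 51.72): to a=0 gives 40 → no gain ✓; to a=4.1 gives 94 − 8.3×4.1 = 59.97 → profitable ✗.
3 of the 6 constraints hold; not an equilibrium.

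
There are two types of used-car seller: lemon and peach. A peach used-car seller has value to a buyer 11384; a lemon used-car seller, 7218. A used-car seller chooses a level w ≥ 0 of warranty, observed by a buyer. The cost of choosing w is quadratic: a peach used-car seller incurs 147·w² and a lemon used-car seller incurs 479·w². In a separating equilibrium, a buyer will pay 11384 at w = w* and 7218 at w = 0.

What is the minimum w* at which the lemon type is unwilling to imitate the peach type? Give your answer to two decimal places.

2.95

The lemon type at w = 0 receives 7218; imitating at w* yields 11384 − 479·w*².
Indifference: 7218 = 11384 − 479·w*², so w*² = (11384 − 7218) / 479 ≈ 8.6973.
w* = √8.6973 ≈ 2.95.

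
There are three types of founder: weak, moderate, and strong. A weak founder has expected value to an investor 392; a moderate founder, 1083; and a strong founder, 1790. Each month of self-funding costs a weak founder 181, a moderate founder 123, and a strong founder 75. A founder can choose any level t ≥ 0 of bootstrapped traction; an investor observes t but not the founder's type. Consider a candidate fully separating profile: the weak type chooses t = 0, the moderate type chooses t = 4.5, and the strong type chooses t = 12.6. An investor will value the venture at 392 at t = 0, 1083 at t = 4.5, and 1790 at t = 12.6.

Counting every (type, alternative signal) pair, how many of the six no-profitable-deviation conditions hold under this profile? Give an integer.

6

Moderate (own payoff 1083 − 123×4.5 = 529.5): to t=0 gives 392 → no gain ✓; to t=12.6 gives 1790 − 123×12.6 = 240.2 → no gain ✓.
Weak (own payoff 392): to t=4.5 gives 1083 − 181×4.5 = 268.5 → no gain ✓; to t=12.6 gives 1790 − 181×12.6 = -490.6 → no gain ✓.
Strong (own payoff 1790 − 75×12.6 = 845): to t=0 gives 392 → no gain ✓; to t=4.5 gives 1083 − 75×4.5 = 745.5 → no gain ✓.
6 of the 6 constraints hold; this profile is a separating equilibrium.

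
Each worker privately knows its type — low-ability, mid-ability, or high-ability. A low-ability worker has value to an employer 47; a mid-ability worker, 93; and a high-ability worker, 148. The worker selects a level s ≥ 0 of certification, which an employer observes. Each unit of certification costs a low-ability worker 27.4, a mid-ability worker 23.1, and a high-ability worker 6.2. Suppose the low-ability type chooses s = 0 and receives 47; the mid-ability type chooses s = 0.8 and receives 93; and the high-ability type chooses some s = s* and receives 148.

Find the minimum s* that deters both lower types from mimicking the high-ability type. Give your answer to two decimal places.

3.69

Mid-ability type (on-path payoff 93 − 23.1×0.8 = 74.52) won't mimic when 74.52 ≥ 148 − 23.1·s*, i.e. s* ≥ 3.18.
Low-ability type (on-path payoff 47) won't mimic when 47 ≥ 148 − 27.4·s*, i.e. s* ≥ 3.69.
Both must hold, so s* = max(3.69, 3.18) = 3.69. The low-ability type's constraint binds.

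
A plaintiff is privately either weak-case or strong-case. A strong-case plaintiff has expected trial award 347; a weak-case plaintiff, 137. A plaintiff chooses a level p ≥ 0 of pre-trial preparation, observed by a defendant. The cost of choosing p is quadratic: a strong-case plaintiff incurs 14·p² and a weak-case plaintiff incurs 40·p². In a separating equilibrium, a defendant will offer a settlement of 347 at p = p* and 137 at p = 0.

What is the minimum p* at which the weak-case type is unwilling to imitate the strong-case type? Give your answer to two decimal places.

The weak-case type at p = 0 receives 137; imitating at p* yields 347 − 40·p*².
Indifference: 137 = 347 − 40·p*², so p*² = (347 − 137) / 40 = 5.25.
p* = √5.25 ≈ 2.29.

2.29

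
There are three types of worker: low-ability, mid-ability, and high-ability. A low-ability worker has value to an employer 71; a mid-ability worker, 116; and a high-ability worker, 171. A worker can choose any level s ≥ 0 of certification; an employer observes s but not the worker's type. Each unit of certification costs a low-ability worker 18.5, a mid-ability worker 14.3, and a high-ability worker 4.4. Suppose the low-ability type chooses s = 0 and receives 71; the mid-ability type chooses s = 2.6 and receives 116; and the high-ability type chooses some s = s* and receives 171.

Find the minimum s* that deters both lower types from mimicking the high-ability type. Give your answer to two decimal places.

Mid-ability type (on-path payoff 116 − 14.3×2.6 = 78.82) won't mimic when 78.82 ≥ 171 − 14.3·s*, i.e. s* ≥ 6.45.
Low-ability type (on-path payoff 71) won't mimic when 71 ≥ 171 − 18.5·s*, i.e. s* ≥ 5.41.
Both must hold, so s* = max(5.41, 6.45) = 6.45. The mid-ability type's constraint binds.

6.45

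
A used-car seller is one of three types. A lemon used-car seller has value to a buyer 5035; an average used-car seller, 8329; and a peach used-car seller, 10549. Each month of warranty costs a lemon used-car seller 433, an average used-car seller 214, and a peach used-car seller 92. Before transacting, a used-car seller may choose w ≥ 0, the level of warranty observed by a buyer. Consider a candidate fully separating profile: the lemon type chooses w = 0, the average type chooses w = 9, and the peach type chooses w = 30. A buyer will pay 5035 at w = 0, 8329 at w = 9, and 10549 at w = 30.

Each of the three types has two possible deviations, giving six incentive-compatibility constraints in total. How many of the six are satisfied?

Peach (own payoff 10549 − 92×30 = 7789): to w=0 gives 5035 → no gain ✓; to w=9 gives 8329 − 92×9 = 7501 → no gain ✓.
Lemon (own payoff 5035): to w=9 gives 8329 − 433×9 = 4432 → no gain ✓; to w=30 gives 10549 − 433×30 = -2441 → no gain ✓.
Average (own payoff 8329 − 214×9 = 6403): to w=0 gives 5035 → no gain ✓; to w=30 gives 10549 − 214×30 = 4129 → no gain ✓.
6 of the 6 constraints hold; this profile is a separating equilibrium.

6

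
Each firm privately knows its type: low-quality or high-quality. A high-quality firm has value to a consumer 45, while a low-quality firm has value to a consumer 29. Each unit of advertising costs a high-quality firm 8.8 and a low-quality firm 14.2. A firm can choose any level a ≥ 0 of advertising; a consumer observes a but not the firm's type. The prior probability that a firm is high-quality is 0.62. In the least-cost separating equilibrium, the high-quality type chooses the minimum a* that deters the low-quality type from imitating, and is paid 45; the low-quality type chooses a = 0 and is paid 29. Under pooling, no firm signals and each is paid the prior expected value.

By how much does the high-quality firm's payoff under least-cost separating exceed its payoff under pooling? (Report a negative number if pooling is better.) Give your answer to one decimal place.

-3.8

Least-cost separating signal: a* solves 29 = 45 − 14.2·a*, so a* = (45 − 29)/14.2 ≈ 1.1268.
High-quality type's separating payoff: 45 − 8.8 × a* = 45 − 8.8 × (45 − 29)/14.2 = 45 − 140.8/14.2 ≈ 35.085.
Pooling payoff: 0.62 × 45 + 0.38 × 29 = 38.92.
Difference: 35.085 − 38.92 = -3.835, i.e. -3.8 to one decimal place.
The high-quality type would prefer the pooling outcome.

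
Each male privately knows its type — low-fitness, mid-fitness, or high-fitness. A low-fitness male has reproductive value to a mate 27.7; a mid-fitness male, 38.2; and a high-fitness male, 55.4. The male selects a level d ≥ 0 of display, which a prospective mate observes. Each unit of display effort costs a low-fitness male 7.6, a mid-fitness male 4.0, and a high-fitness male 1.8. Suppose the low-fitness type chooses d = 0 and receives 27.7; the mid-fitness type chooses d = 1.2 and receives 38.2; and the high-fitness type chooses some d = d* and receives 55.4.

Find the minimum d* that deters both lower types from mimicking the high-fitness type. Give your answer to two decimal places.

Low-fitness type (on-path payoff 27.7) won't mimic when 27.7 ≥ 55.4 − 7.6·d*, i.e. d* ≥ 3.64.
Mid-fitness type (on-path payoff 38.2 − 4.0×1.2 = 33.4) won't mimic when 33.4 ≥ 55.4 − 4.0·d*, i.e. d* ≥ 5.50.
Both must hold, so d* = max(3.64, 5.50) = 5.50. The mid-fitness type's constraint binds.

5.50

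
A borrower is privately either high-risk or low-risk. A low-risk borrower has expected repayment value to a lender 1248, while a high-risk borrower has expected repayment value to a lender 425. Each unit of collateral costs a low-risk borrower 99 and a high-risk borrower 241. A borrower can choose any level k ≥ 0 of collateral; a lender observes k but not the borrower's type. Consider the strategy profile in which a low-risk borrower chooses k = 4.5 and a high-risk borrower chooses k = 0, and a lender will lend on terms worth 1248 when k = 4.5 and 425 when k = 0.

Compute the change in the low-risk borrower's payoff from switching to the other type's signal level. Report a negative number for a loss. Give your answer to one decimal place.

-377.5

Playing k = 4.5 the low-risk borrower receives 1248 − 99 × 4.5 = 802.5.
Deviating to k = 0 yields 425 instead.
Gain from deviating: 425 − 802.5 = -377.5.
The gain is negative, so the low-risk type's incentive-compatibility constraint is satisfied.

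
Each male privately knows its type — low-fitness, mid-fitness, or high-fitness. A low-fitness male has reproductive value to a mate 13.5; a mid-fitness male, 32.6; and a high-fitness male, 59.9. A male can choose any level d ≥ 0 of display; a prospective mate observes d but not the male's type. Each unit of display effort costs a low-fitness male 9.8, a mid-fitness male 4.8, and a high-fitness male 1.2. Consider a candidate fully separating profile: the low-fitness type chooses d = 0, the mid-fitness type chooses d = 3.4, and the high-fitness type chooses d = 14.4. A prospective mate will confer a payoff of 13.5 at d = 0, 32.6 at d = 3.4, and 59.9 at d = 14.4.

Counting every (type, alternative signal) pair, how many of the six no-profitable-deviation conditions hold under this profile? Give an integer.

High-fitness (own payoff 59.9 − 1.2×14.4 = 42.62): to d=0 gives 13.5 → no gain ✓; to d=3.4 gives 32.6 − 1.2×3.4 = 28.52 → no gain ✓.
Mid-fitness (own payoff 32.6 − 4.8×3.4 = 16.28): to d=0 gives 13.5 → no gain ✓; to d=14.4 gives 59.9 − 4.8×14.4 = -9.22 → no gain ✓.
Low-fitness (own payoff 13.5): to d=3.4 gives 32.6 − 9.8×3.4 = -0.72 → no gain ✓; to d=14.4 gives 59.9 − 9.8×14.4 = -81.22 → no gain ✓.
6 of the 6 constraints hold; this profile is a separating equilibrium.

6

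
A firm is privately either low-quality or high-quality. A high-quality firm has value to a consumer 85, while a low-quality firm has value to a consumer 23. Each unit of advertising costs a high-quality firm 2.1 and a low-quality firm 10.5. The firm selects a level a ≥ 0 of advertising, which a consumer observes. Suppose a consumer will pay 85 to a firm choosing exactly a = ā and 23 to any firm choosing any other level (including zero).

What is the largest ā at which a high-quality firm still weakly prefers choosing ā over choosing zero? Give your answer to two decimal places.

29.52

Choosing ā yields the high-quality type 85 − 2.1·ā; choosing zero yields 23.
The high-quality type is indifferent at 85 − 2.1·ā = 23, i.e. ā = (85 − 23) / 2.1 ≈ 29.52.
For any ā above 29.52 the high-quality type would rather pool at zero, so separation collapses.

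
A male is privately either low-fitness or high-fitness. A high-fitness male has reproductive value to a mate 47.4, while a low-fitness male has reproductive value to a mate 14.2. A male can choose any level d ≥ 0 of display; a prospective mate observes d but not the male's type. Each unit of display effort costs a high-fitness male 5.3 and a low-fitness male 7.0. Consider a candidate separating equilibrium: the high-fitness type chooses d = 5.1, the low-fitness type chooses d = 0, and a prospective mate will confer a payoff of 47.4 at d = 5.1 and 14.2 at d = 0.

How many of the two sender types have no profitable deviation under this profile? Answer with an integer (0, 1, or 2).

2

Low-fitness type: stay at 0 → 14.2; mimic → 47.4 − 7.0 × 5.1 = 11.7. IC holds (14.2 ≥ 11.7).
High-fitness type: signal → 47.4 − 5.3 × 5.1 = 20.37; deviate to 0 → 14.2. IC holds (20.37 ≥ 14.2).
2 of 2 constraints hold, so this is a separating equilibrium.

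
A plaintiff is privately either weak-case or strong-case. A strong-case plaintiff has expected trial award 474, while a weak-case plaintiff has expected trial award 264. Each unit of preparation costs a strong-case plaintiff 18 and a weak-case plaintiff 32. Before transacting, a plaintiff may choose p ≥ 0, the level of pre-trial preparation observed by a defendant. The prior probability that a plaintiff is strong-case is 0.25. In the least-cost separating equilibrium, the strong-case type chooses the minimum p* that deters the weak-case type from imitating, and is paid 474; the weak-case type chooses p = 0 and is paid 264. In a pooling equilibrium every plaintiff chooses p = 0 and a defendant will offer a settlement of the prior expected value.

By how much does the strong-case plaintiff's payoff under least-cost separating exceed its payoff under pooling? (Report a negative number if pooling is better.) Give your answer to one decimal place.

Least-cost separating signal: p* solves 264 = 474 − 32·p*, so p* = (474 − 264)/32 = 6.5625.
Strong-case type's separating payoff: 474 − 18 × p* = 474 − 18 × (474 − 264)/32 = 474 − 3780/32 = 355.875.
Pooling payoff: 0.25 × 474 + 0.75 × 264 = 316.5.
Difference: 355.875 − 316.5 = 39.375, i.e. 39.4 to one decimal place.
The strong-case type prefers to separate.

39.4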